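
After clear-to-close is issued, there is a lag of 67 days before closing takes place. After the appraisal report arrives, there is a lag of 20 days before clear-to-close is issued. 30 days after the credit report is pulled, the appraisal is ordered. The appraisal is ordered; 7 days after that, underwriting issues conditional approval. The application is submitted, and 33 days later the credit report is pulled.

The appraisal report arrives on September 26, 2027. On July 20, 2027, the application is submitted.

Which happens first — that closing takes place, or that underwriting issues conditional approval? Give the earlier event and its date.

Underwriting issues conditional approval — September 28, 2027

The appraisal report arrives: Sep 26, 2027.
Clear-to-close is issued: Sep 26, 2027 + 20 days = Oct 16, 2027.
Closing takes place: Oct 16, 2027 + 67 days = Dec 22, 2027.
The application is submitted: Jul 20, 2027.
The credit report is pulled: Jul 20, 2027 + 33 days = Aug 22, 2027.
The appraisal is ordered: Aug 22, 2027 + 30 days = Sep 21, 2027.
Underwriting issues conditional approval: Sep 21, 2027 + 7 days = Sep 28, 2027.
Comparing: closing takes place on Dec 22, 2027 vs underwriting issues conditional approval on Sep 28, 2027. Earlier: underwriting issues conditional approval.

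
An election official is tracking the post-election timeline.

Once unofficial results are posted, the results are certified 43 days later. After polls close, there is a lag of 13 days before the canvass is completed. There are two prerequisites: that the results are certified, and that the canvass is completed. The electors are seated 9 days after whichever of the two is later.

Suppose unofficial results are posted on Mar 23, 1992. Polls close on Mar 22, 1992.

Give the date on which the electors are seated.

May 14, 1992

Unofficial results are posted: Mar 23, 1992.
The results are certified: Mar 23, 1992 + 43 days = May 5, 1992.
Polls close: Mar 22, 1992.
The canvass is completed: Mar 22, 1992 + 13 days = Apr 4, 1992.
Both prerequisites met — the results are certified (May 5, 1992), the canvass is completed (Apr 4, 1992); the later is May 5, 1992.
The electors are seated: May 5, 1992 + 9 days = May 14, 1992.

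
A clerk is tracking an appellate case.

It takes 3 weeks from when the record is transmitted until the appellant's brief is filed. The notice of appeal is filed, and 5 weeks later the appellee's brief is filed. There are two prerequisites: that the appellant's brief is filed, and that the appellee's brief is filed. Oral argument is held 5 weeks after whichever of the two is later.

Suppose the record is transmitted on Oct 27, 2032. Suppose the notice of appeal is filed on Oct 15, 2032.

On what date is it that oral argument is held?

The record is transmitted: Oct 27, 2032.
The appellant's brief is filed: Oct 27, 2032 + 3 weeks = Nov 17, 2032.
The notice of appeal is filed: Oct 15, 2032.
The appellee's brief is filed: Oct 15, 2032 + 5 weeks = Nov 19, 2032.
Both prerequisites met — the appellant's brief is filed (Nov 17, 2032), the appellee's brief is filed (Nov 19, 2032); the later is Nov 19, 2032.
Oral argument is held: Nov 19, 2032 + 5 weeks = Dec 24, 2032.

Dec 24, 2032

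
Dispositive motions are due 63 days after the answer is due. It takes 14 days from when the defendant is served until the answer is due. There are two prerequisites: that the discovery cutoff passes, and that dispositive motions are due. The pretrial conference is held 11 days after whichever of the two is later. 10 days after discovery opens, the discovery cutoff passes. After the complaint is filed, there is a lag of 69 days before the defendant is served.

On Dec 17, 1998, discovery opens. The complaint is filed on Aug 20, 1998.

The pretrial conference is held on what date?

Discovery opens: Dec 17, 1998.
The discovery cutoff passes: Dec 17, 1998 + 10 days = Dec 27, 1998.
The complaint is filed: Aug 20, 1998.
The defendant is served: Aug 20, 1998 + 69 days = Oct 28, 1998.
The answer is due: Oct 28, 1998 + 14 days = Nov 11, 1998.
Dispositive motions are due: Nov 11, 1998 + 63 days = Jan 13, 1999.
Both prerequisites met — the discovery cutoff passes (Dec 27, 1998), dispositive motions are due (Jan 13, 1999); the later is Jan 13, 1999.
The pretrial conference is held: Jan 13, 1999 + 11 days = Jan 24, 1999.

Jan 24, 1999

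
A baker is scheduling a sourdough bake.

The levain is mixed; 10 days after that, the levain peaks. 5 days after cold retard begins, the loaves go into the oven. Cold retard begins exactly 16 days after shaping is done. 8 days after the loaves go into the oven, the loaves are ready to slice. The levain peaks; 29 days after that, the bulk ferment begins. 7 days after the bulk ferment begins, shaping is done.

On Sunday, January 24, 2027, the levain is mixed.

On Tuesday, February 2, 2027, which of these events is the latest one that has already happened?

The levain is mixed: Jan 24, 2027.
The levain peaks: Jan 24, 2027 + 10 days = Feb 3, 2027.
The bulk ferment begins: Feb 3, 2027 + 29 days = Mar 4, 2027.
Shaping is done: Mar 4, 2027 + 7 days = Mar 11, 2027.
Cold retard begins: Mar 11, 2027 + 16 days = Mar 27, 2027.
The loaves go into the oven: Mar 27, 2027 + 5 days = Apr 1, 2027.
The loaves are ready to slice: Apr 1, 2027 + 8 days = Apr 9, 2027.
Feb 2, 2027 falls between when the levain is mixed (Jan 24, 2027) and when the levain peaks (Feb 3, 2027).

The levain is mixed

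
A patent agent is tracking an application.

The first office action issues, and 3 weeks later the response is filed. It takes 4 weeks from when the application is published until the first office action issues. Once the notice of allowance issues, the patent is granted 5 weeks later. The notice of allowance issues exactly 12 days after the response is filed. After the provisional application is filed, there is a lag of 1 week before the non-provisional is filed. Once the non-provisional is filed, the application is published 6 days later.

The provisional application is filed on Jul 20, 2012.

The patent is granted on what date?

The provisional application is filed: Jul 20, 2012.
The non-provisional is filed: Jul 20, 2012 + 1 week = Jul 27, 2012.
The application is published: Jul 27, 2012 + 6 days = Aug 2, 2012.
The first office action issues: Aug 2, 2012 + 4 weeks = Aug 30, 2012.
The response is filed: Aug 30, 2012 + 3 weeks = Sep 20, 2012.
The notice of allowance issues: Sep 20, 2012 + 12 days = Oct 2, 2012.
The patent is granted: Oct 2, 2012 + 5 weeks = Nov 6, 2012.

Nov 6, 2012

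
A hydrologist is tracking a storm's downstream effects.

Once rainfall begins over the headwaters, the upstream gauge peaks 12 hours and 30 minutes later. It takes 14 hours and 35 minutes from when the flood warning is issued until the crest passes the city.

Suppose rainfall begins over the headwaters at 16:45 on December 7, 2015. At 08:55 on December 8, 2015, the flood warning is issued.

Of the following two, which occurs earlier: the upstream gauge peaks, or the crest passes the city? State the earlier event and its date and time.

Rainfall begins over the headwaters: 16:45 Dec 7, 2015.
The upstream gauge peaks: 16:45 Dec 7, 2015 + 12h30m = 05:15 Dec 8, 2015.
The flood warning is issued: 08:55 Dec 8, 2015.
The crest passes the city: 08:55 Dec 8, 2015 + 14h35m = 23:30 Dec 8, 2015.
Comparing: the upstream gauge peaks at 05:15 Dec 8, 2015 vs the crest passes the city at 23:30 Dec 8, 2015. Earlier: the upstream gauge peaks.

The upstream gauge peaks — 05:15 on December 8, 2015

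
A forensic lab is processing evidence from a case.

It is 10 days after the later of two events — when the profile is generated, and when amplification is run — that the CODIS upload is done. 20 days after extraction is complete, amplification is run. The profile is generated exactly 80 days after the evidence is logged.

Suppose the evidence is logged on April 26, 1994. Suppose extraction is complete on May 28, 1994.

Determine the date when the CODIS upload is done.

July 25, 1994

The evidence is logged: Apr 26, 1994.
The profile is generated: Apr 26, 1994 + 80 days = Jul 15, 1994.
Extraction is complete: May 28, 1994.
Amplification is run: May 28, 1994 + 20 days = Jun 17, 1994.
Both prerequisites met — the profile is generated (Jul 15, 1994), amplification is run (Jun 17, 1994); the later is Jul 15, 1994.
The CODIS upload is done: Jul 15, 1994 + 10 days = Jul 25, 1994.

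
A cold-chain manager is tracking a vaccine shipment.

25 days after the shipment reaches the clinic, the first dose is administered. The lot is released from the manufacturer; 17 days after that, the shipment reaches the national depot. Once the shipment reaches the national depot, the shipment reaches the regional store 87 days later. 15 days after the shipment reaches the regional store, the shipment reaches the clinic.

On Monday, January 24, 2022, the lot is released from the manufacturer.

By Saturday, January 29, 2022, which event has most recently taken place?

The lot is released from the manufacturer

The lot is released from the manufacturer: Jan 24, 2022.
The shipment reaches the national depot: Jan 24, 2022 + 17 days = Feb 10, 2022.
The shipment reaches the regional store: Feb 10, 2022 + 87 days = May 8, 2022.
The shipment reaches the clinic: May 8, 2022 + 15 days = May 23, 2022.
The first dose is administered: May 23, 2022 + 25 days = Jun 17, 2022.
Jan 29, 2022 falls between when the lot is released from the manufacturer (Jan 24, 2022) and when the shipment reaches the national depot (Feb 10, 2022).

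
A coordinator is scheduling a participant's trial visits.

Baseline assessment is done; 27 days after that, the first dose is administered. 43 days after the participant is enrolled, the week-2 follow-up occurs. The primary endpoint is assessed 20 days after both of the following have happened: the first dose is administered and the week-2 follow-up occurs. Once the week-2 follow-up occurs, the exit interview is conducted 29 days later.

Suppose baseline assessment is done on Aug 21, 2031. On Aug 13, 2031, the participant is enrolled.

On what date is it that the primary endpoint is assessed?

Oct 15, 2031

Baseline assessment is done: Aug 21, 2031.
The first dose is administered: Aug 21, 2031 + 27 days = Sep 17, 2031.
The participant is enrolled: Aug 13, 2031.
The week-2 follow-up occurs: Aug 13, 2031 + 43 days = Sep 25, 2031.
Both prerequisites met — the first dose is administered (Sep 17, 2031), the week-2 follow-up occurs (Sep 25, 2031); the later is Sep 25, 2031.
The primary endpoint is assessed: Sep 25, 2031 + 20 days = Oct 15, 2031.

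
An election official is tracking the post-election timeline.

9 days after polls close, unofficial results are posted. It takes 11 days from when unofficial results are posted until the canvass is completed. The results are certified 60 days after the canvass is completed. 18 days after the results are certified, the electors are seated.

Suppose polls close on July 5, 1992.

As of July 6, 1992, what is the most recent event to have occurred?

Polls close: Jul 5, 1992.
Unofficial results are posted: Jul 5, 1992 + 9 days = Jul 14, 1992.
The canvass is completed: Jul 14, 1992 + 11 days = Jul 25, 1992.
The results are certified: Jul 25, 1992 + 60 days = Sep 23, 1992.
The electors are seated: Sep 23, 1992 + 18 days = Oct 11, 1992.
Jul 6, 1992 falls between when polls close (Jul 5, 1992) and when unofficial results are posted (Jul 14, 1992).

Polls close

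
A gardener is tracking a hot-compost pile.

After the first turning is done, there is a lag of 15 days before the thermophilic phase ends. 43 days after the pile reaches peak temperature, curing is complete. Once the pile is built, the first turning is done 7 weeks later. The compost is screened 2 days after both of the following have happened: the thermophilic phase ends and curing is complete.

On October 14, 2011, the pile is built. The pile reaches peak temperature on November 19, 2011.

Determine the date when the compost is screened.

The pile is built: Oct 14, 2011.
The first turning is done: Oct 14, 2011 + 7 weeks = Dec 2, 2011.
The thermophilic phase ends: Dec 2, 2011 + 15 days = Dec 17, 2011.
The pile reaches peak temperature: Nov 19, 2011.
Curing is complete: Nov 19, 2011 + 43 days = Jan 1, 2012.
Both prerequisites met — the thermophilic phase ends (Dec 17, 2011), curing is complete (Jan 1, 2012); the later is Jan 1, 2012.
The compost is screened: Jan 1, 2012 + 2 days = Jan 3, 2012.

January 3, 2012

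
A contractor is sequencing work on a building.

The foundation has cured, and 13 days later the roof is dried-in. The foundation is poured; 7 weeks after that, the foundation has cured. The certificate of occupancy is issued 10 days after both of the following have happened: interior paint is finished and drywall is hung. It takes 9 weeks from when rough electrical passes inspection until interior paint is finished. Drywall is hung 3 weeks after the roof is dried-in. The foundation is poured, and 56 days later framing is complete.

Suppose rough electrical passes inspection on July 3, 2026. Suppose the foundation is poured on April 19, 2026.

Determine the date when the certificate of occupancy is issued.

September 14, 2026

Rough electrical passes inspection: Jul 3, 2026.
Interior paint is finished: Jul 3, 2026 + 9 weeks = Sep 4, 2026.
The foundation is poured: Apr 19, 2026.
The foundation has cured: Apr 19, 2026 + 7 weeks = Jun 7, 2026.
The roof is dried-in: Jun 7, 2026 + 13 days = Jun 20, 2026.
Drywall is hung: Jun 20, 2026 + 3 weeks = Jul 11, 2026.
Both prerequisites met — interior paint is finished (Sep 4, 2026), drywall is hung (Jul 11, 2026); the later is Sep 4, 2026.
The certificate of occupancy is issued: Sep 4, 2026 + 10 days = Sep 14, 2026.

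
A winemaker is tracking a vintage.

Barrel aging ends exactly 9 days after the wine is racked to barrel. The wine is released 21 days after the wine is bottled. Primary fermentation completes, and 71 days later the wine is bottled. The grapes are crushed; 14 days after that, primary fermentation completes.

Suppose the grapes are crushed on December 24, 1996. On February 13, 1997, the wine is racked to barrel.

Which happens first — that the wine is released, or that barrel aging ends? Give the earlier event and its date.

Barrel aging ends — February 22, 1997

The grapes are crushed: Dec 24, 1996.
Primary fermentation completes: Dec 24, 1996 + 14 days = Jan 7, 1997.
The wine is bottled: Jan 7, 1997 + 71 days = Mar 19, 1997.
The wine is released: Mar 19, 1997 + 21 days = Apr 9, 1997.
The wine is racked to barrel: Feb 13, 1997.
Barrel aging ends: Feb 13, 1997 + 9 days = Feb 22, 1997.
Comparing: the wine is released on Apr 9, 1997 vs barrel aging ends on Feb 22, 1997. Earlier: barrel aging ends.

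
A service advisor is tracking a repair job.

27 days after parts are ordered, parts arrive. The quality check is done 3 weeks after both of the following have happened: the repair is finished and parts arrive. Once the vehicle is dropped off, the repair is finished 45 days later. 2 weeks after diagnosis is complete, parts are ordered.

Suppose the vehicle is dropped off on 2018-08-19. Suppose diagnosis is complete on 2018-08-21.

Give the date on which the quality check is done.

2018-10-24

The vehicle is dropped off: Aug 19, 2018.
The repair is finished: Aug 19, 2018 + 45 days = Oct 3, 2018.
Diagnosis is complete: Aug 21, 2018.
Parts are ordered: Aug 21, 2018 + 2 weeks = Sep 4, 2018.
Parts arrive: Sep 4, 2018 + 27 days = Oct 1, 2018.
Both prerequisites met — the repair is finished (Oct 3, 2018), parts arrive (Oct 1, 2018); the later is Oct 3, 2018.
The quality check is done: Oct 3, 2018 + 3 weeks = Oct 24, 2018.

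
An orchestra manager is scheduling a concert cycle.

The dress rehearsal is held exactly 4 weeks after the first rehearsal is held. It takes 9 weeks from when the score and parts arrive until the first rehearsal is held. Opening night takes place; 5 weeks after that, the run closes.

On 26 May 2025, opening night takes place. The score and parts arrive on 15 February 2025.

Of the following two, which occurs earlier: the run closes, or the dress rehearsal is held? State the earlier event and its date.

Opening night takes place: May 26, 2025.
The run closes: May 26, 2025 + 5 weeks = Jun 30, 2025.
The score and parts arrive: Feb 15, 2025.
The first rehearsal is held: Feb 15, 2025 + 9 weeks = Apr 19, 2025.
The dress rehearsal is held: Apr 19, 2025 + 4 weeks = May 17, 2025.
Comparing: the run closes on Jun 30, 2025 vs the dress rehearsal is held on May 17, 2025. Earlier: the dress rehearsal is held.

The dress rehearsal is held — 17 May 2025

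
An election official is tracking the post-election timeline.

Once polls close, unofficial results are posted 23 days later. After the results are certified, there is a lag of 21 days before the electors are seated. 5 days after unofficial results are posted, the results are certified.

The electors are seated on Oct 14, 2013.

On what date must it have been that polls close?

The electors are seated: Oct 14, 2013.
The results are certified: Oct 14, 2013 − 21 days = Sep 23, 2013.
Unofficial results are posted: Sep 23, 2013 − 5 days = Sep 18, 2013.
Polls close: Sep 18, 2013 − 23 days = Aug 26, 2013.

Aug 26, 2013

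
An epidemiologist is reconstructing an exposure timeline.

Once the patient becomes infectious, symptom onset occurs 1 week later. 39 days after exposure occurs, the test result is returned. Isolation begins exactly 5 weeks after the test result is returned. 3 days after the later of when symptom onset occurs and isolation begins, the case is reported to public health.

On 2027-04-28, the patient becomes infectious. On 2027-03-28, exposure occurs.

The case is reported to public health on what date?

2027-06-13

The patient becomes infectious: Apr 28, 2027.
Symptom onset occurs: Apr 28, 2027 + 1 week = May 5, 2027.
Exposure occurs: Mar 28, 2027.
The test result is returned: Mar 28, 2027 + 39 days = May 6, 2027.
Isolation begins: May 6, 2027 + 5 weeks = Jun 10, 2027.
Both prerequisites met — symptom onset occurs (May 5, 2027), isolation begins (Jun 10, 2027); the later is Jun 10, 2027.
The case is reported to public health: Jun 10, 2027 + 3 days = Jun 13, 2027.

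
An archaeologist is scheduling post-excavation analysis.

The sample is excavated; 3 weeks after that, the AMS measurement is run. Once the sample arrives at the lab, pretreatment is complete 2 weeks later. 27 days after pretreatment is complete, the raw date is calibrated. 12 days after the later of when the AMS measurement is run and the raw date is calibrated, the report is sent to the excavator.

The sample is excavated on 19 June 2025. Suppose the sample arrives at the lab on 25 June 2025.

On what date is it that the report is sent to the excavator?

17 August 2025

The sample is excavated: Jun 19, 2025.
The AMS measurement is run: Jun 19, 2025 + 3 weeks = Jul 10, 2025.
The sample arrives at the lab: Jun 25, 2025.
Pretreatment is complete: Jun 25, 2025 + 2 weeks = Jul 9, 2025.
The raw date is calibrated: Jul 9, 2025 + 27 days = Aug 5, 2025.
Both prerequisites met — the AMS measurement is run (Jul 10, 2025), the raw date is calibrated (Aug 5, 2025); the later is Aug 5, 2025.
The report is sent to the excavator: Aug 5, 2025 + 12 days = Aug 17, 2025.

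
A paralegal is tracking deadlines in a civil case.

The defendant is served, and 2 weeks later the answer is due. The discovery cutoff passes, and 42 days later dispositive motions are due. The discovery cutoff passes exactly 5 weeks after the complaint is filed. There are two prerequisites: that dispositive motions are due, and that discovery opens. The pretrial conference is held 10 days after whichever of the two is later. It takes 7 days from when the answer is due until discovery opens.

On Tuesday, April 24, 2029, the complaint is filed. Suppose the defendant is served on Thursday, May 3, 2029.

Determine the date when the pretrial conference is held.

Friday, July 20, 2029

The complaint is filed: Apr 24, 2029.
The discovery cutoff passes: Apr 24, 2029 + 5 weeks = May 29, 2029.
Dispositive motions are due: May 29, 2029 + 42 days = Jul 10, 2029.
The defendant is served: May 3, 2029.
The answer is due: May 3, 2029 + 2 weeks = May 17, 2029.
Discovery opens: May 17, 2029 + 7 days = May 24, 2029.
Both prerequisites met — dispositive motions are due (Jul 10, 2029), discovery opens (May 24, 2029); the later is Jul 10, 2029.
The pretrial conference is held: Jul 10, 2029 + 10 days = Jul 20, 2029.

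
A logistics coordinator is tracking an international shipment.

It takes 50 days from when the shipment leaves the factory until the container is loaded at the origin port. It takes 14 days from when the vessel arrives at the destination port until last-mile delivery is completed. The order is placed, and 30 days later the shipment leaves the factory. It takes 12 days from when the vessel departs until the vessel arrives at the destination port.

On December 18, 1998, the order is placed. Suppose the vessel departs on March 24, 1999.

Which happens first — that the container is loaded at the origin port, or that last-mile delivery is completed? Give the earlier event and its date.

The order is placed: Dec 18, 1998.
The shipment leaves the factory: Dec 18, 1998 + 30 days = Jan 17, 1999.
The container is loaded at the origin port: Jan 17, 1999 + 50 days = Mar 8, 1999.
The vessel departs: Mar 24, 1999.
The vessel arrives at the destination port: Mar 24, 1999 + 12 days = Apr 5, 1999.
Last-mile delivery is completed: Apr 5, 1999 + 14 days = Apr 19, 1999.
Comparing: the container is loaded at the origin port on Mar 8, 1999 vs last-mile delivery is completed on Apr 19, 1999. Earlier: the container is loaded at the origin port.

The container is loaded at the origin port — March 8, 1999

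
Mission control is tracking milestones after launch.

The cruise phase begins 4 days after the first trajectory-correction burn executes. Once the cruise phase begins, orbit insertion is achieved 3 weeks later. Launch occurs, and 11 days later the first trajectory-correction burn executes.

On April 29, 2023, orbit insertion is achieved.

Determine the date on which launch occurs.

Orbit insertion is achieved: Apr 29, 2023.
The cruise phase begins: Apr 29, 2023 − 3 weeks = Apr 8, 2023.
The first trajectory-correction burn executes: Apr 8, 2023 − 4 days = Apr 4, 2023.
Launch occurs: Apr 4, 2023 − 11 days = Mar 24, 2023.

March 24, 2023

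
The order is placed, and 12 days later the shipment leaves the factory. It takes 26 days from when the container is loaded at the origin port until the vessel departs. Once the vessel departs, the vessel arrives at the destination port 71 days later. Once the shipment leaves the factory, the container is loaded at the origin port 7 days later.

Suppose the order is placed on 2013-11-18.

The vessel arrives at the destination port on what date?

The order is placed: Nov 18, 2013.
The shipment leaves the factory: Nov 18, 2013 + 12 days = Nov 30, 2013.
The container is loaded at the origin port: Nov 30, 2013 + 7 days = Dec 7, 2013.
The vessel departs: Dec 7, 2013 + 26 days = Jan 2, 2014.
The vessel arrives at the destination port: Jan 2, 2014 + 71 days = Mar 14, 2014.

2014-03-14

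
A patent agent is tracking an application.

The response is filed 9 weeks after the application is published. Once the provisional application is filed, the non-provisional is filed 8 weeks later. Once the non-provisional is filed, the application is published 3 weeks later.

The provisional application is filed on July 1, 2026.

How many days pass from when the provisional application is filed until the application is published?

Causal path: the provisional application is filed → the non-provisional is filed → the application is published.
Total delay along the path: 8 + 3 weeks = 11 weeks = 77 days.

77 days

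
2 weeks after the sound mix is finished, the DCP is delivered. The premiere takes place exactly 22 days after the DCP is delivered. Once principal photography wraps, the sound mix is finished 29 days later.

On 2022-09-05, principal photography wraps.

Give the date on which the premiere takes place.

Principal photography wraps: Sep 5, 2022.
The sound mix is finished: Sep 5, 2022 + 29 days = Oct 4, 2022.
The DCP is delivered: Oct 4, 2022 + 2 weeks = Oct 18, 2022.
The premiere takes place: Oct 18, 2022 + 22 days = Nov 9, 2022.

2022-11-09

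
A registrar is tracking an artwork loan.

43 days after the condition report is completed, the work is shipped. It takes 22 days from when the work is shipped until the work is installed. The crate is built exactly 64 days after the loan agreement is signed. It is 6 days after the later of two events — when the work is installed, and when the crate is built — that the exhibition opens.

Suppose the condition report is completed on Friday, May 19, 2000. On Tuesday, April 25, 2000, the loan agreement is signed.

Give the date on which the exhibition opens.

The condition report is completed: May 19, 2000.
The work is shipped: May 19, 2000 + 43 days = Jul 1, 2000.
The work is installed: Jul 1, 2000 + 22 days = Jul 23, 2000.
The loan agreement is signed: Apr 25, 2000.
The crate is built: Apr 25, 2000 + 64 days = Jun 28, 2000.
Both prerequisites met — the work is installed (Jul 23, 2000), the crate is built (Jun 28, 2000); the later is Jul 23, 2000.
The exhibition opens: Jul 23, 2000 + 6 days = Jul 29, 2000.

Saturday, July 29, 2000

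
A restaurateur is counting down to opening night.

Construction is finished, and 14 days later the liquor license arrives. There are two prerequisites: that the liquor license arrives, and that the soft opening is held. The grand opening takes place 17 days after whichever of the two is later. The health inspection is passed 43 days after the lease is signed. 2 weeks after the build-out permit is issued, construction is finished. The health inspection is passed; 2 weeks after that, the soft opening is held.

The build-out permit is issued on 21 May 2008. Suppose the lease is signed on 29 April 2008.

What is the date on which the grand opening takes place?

12 July 2008

The build-out permit is issued: May 21, 2008.
Construction is finished: May 21, 2008 + 2 weeks = Jun 4, 2008.
The liquor license arrives: Jun 4, 2008 + 14 days = Jun 18, 2008.
The lease is signed: Apr 29, 2008.
The health inspection is passed: Apr 29, 2008 + 43 days = Jun 11, 2008.
The soft opening is held: Jun 11, 2008 + 2 weeks = Jun 25, 2008.
Both prerequisites met — the liquor license arrives (Jun 18, 2008), the soft opening is held (Jun 25, 2008); the later is Jun 25, 2008.
The grand opening takes place: Jun 25, 2008 + 17 days = Jul 12, 2008.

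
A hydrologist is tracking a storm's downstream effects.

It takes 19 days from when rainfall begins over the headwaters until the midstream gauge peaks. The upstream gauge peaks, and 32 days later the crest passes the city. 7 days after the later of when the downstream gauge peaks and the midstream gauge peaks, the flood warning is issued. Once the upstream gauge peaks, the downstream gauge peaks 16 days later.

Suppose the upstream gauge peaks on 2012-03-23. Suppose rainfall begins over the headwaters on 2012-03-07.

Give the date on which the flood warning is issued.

2012-04-15

The upstream gauge peaks: Mar 23, 2012.
The downstream gauge peaks: Mar 23, 2012 + 16 days = Apr 8, 2012.
Rainfall begins over the headwaters: Mar 7, 2012.
The midstream gauge peaks: Mar 7, 2012 + 19 days = Mar 26, 2012.
Both prerequisites met — the downstream gauge peaks (Apr 8, 2012), the midstream gauge peaks (Mar 26, 2012); the later is Apr 8, 2012.
The flood warning is issued: Apr 8, 2012 + 7 days = Apr 15, 2012.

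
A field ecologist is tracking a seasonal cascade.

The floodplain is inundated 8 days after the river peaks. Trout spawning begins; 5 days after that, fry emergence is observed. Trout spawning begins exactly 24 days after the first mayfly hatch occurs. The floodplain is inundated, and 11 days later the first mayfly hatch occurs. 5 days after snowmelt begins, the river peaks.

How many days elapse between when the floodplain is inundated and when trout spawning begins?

35 days

Causal path: the floodplain is inundated → the first mayfly hatch occurs → trout spawning begins.
Total delay along the path: 11 + 24 = 35 days.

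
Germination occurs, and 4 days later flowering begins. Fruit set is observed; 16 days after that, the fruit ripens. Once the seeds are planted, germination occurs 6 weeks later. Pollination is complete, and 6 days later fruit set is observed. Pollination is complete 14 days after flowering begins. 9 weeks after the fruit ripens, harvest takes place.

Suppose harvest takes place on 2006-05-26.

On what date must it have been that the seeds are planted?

2006-01-01

Harvest takes place: May 26, 2006.
The fruit ripens: May 26, 2006 − 9 weeks = Mar 24, 2006.
Fruit set is observed: Mar 24, 2006 − 16 days = Mar 8, 2006.
Pollination is complete: Mar 8, 2006 − 6 days = Mar 2, 2006.
Flowering begins: Mar 2, 2006 − 14 days = Feb 16, 2006.
Germination occurs: Feb 16, 2006 − 4 days = Feb 12, 2006.
The seeds are planted: Feb 12, 2006 − 6 weeks = Jan 1, 2006.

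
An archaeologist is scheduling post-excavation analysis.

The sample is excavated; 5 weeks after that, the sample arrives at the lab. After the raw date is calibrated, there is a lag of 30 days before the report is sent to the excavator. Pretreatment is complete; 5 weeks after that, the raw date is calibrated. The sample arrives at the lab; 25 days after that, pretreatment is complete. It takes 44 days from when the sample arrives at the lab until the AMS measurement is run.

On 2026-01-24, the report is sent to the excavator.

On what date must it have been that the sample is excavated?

2025-09-21

The report is sent to the excavator: Jan 24, 2026.
The raw date is calibrated: Jan 24, 2026 − 30 days = Dec 25, 2025.
Pretreatment is complete: Dec 25, 2025 − 5 weeks = Nov 20, 2025.
The sample arrives at the lab: Nov 20, 2025 − 25 days = Oct 26, 2025.
The sample is excavated: Oct 26, 2025 − 5 weeks = Sep 21, 2025.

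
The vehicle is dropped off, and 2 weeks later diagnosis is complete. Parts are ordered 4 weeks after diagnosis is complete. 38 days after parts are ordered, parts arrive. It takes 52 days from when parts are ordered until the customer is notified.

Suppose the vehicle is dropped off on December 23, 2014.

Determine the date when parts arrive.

The vehicle is dropped off: Dec 23, 2014.
Diagnosis is complete: Dec 23, 2014 + 2 weeks = Jan 6, 2015.
Parts are ordered: Jan 6, 2015 + 4 weeks = Feb 3, 2015.
Parts arrive: Feb 3, 2015 + 38 days = Mar 13, 2015.

March 13, 2015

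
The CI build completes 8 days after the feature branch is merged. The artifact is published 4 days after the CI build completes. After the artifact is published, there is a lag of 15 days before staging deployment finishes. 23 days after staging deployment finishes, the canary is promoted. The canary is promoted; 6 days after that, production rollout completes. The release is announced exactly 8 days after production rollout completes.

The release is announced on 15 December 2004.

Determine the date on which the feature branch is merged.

12 October 2004

The release is announced: Dec 15, 2004.
Production rollout completes: Dec 15, 2004 − 8 days = Dec 7, 2004.
The canary is promoted: Dec 7, 2004 − 6 days = Dec 1, 2004.
Staging deployment finishes: Dec 1, 2004 − 23 days = Nov 8, 2004.
The artifact is published: Nov 8, 2004 − 15 days = Oct 24, 2004.
The CI build completes: Oct 24, 2004 − 4 days = Oct 20, 2004.
The feature branch is merged: Oct 20, 2004 − 8 days = Oct 12, 2004.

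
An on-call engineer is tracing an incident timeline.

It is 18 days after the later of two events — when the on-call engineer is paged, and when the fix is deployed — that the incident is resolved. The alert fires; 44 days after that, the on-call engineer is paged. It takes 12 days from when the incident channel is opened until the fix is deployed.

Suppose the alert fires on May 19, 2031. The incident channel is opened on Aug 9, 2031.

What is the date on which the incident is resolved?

The alert fires: May 19, 2031.
The on-call engineer is paged: May 19, 2031 + 44 days = Jul 2, 2031.
The incident channel is opened: Aug 9, 2031.
The fix is deployed: Aug 9, 2031 + 12 days = Aug 21, 2031.
Both prerequisites met — the on-call engineer is paged (Jul 2, 2031), the fix is deployed (Aug 21, 2031); the later is Aug 21, 2031.
The incident is resolved: Aug 21, 2031 + 18 days = Sep 8, 2031.

Sep 8, 2031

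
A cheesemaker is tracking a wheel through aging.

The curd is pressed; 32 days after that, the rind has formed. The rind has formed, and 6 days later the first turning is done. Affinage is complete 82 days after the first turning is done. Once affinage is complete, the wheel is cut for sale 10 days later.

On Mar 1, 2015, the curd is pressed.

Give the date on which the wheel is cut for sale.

The curd is pressed: Mar 1, 2015.
The rind has formed: Mar 1, 2015 + 32 days = Apr 2, 2015.
The first turning is done: Apr 2, 2015 + 6 days = Apr 8, 2015.
Affinage is complete: Apr 8, 2015 + 82 days = Jun 29, 2015.
The wheel is cut for sale: Jun 29, 2015 + 10 days = Jul 9, 2015.

Jul 9, 2015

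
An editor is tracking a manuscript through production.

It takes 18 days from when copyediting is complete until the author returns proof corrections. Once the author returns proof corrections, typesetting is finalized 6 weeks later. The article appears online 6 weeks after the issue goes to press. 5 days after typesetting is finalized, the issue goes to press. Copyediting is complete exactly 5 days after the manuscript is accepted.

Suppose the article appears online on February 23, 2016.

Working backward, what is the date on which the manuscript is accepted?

The article appears online: Feb 23, 2016.
The issue goes to press: Feb 23, 2016 − 6 weeks = Jan 12, 2016.
Typesetting is finalized: Jan 12, 2016 − 5 days = Jan 7, 2016.
The author returns proof corrections: Jan 7, 2016 − 6 weeks = Nov 26, 2015.
Copyediting is complete: Nov 26, 2015 − 18 days = Nov 8, 2015.
The manuscript is accepted: Nov 8, 2015 − 5 days = Nov 3, 2015.

November 3, 2015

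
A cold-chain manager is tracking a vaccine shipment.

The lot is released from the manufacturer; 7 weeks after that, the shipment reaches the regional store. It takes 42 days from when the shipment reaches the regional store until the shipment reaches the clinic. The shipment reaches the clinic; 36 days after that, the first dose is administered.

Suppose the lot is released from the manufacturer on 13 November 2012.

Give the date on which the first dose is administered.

20 March 2013

The lot is released from the manufacturer: Nov 13, 2012.
The shipment reaches the regional store: Nov 13, 2012 + 7 weeks = Jan 1, 2013.
The shipment reaches the clinic: Jan 1, 2013 + 42 days = Feb 12, 2013.
The first dose is administered: Feb 12, 2013 + 36 days = Mar 20, 2013.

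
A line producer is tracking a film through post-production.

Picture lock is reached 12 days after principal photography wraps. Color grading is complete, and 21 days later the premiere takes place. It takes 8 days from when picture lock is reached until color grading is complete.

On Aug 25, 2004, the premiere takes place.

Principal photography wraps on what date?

The premiere takes place: Aug 25, 2004.
Color grading is complete: Aug 25, 2004 − 21 days = Aug 4, 2004.
Picture lock is reached: Aug 4, 2004 − 8 days = Jul 27, 2004.
Principal photography wraps: Jul 27, 2004 − 12 days = Jul 15, 2004.

Jul 15, 2004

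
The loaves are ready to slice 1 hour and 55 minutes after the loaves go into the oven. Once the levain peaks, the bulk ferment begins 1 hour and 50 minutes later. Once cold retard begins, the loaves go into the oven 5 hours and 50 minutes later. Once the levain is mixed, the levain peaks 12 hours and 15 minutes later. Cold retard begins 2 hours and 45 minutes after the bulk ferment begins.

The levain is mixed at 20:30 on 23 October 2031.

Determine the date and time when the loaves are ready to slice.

21:05 on 24 October 2031

The levain is mixed: 20:30 Oct 23, 2031.
The levain peaks: 20:30 Oct 23, 2031 + 12h15m = 08:45 Oct 24, 2031.
The bulk ferment begins: 08:45 Oct 24, 2031 + 1h50m = 10:35 Oct 24, 2031.
Cold retard begins: 10:35 Oct 24, 2031 + 2h45m = 13:20 Oct 24, 2031.
The loaves go into the oven: 13:20 Oct 24, 2031 + 5h50m = 19:10 Oct 24, 2031.
The loaves are ready to slice: 19:10 Oct 24, 2031 + 1h55m = 21:05 Oct 24, 2031.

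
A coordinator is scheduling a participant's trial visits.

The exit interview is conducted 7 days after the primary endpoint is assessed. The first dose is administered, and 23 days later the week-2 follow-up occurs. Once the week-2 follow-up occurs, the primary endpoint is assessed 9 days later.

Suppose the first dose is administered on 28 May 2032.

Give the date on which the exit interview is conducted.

6 July 2032

The first dose is administered: May 28, 2032.
The week-2 follow-up occurs: May 28, 2032 + 23 days = Jun 20, 2032.
The primary endpoint is assessed: Jun 20, 2032 + 9 days = Jun 29, 2032.
The exit interview is conducted: Jun 29, 2032 + 7 days = Jul 6, 2032.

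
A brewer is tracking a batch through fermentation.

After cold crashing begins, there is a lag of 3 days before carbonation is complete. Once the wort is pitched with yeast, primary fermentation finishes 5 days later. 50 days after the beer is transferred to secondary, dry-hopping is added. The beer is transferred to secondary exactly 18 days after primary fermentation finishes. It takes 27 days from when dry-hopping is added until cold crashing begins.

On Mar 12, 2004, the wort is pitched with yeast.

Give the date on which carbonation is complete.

The wort is pitched with yeast: Mar 12, 2004.
Primary fermentation finishes: Mar 12, 2004 + 5 days = Mar 17, 2004.
The beer is transferred to secondary: Mar 17, 2004 + 18 days = Apr 4, 2004.
Dry-hopping is added: Apr 4, 2004 + 50 days = May 24, 2004.
Cold crashing begins: May 24, 2004 + 27 days = Jun 20, 2004.
Carbonation is complete: Jun 20, 2004 + 3 days = Jun 23, 2004.

Jun 23, 2004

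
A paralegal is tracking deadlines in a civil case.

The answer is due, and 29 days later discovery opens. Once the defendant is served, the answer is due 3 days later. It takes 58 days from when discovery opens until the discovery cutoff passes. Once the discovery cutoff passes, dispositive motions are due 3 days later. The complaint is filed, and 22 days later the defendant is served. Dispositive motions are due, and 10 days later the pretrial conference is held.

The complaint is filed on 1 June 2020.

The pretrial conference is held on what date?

The complaint is filed: Jun 1, 2020.
The defendant is served: Jun 1, 2020 + 22 days = Jun 23, 2020.
The answer is due: Jun 23, 2020 + 3 days = Jun 26, 2020.
Discovery opens: Jun 26, 2020 + 29 days = Jul 25, 2020.
The discovery cutoff passes: Jul 25, 2020 + 58 days = Sep 21, 2020.
Dispositive motions are due: Sep 21, 2020 + 3 days = Sep 24, 2020.
The pretrial conference is held: Sep 24, 2020 + 10 days = Oct 4, 2020.

4 October 2020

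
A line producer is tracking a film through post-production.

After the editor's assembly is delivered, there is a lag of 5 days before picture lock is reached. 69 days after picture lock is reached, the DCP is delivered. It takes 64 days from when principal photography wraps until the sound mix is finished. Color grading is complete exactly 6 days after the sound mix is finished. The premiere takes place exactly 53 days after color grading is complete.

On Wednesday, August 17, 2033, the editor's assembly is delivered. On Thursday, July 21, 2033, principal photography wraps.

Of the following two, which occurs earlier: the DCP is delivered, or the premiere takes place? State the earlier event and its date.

The editor's assembly is delivered: Aug 17, 2033.
Picture lock is reached: Aug 17, 2033 + 5 days = Aug 22, 2033.
The DCP is delivered: Aug 22, 2033 + 69 days = Oct 30, 2033.
Principal photography wraps: Jul 21, 2033.
The sound mix is finished: Jul 21, 2033 + 64 days = Sep 23, 2033.
Color grading is complete: Sep 23, 2033 + 6 days = Sep 29, 2033.
The premiere takes place: Sep 29, 2033 + 53 days = Nov 21, 2033.
Comparing: the DCP is delivered on Oct 30, 2033 vs the premiere takes place on Nov 21, 2033. Earlier: the DCP is delivered.

The DCP is delivered — Sunday, October 30, 2033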